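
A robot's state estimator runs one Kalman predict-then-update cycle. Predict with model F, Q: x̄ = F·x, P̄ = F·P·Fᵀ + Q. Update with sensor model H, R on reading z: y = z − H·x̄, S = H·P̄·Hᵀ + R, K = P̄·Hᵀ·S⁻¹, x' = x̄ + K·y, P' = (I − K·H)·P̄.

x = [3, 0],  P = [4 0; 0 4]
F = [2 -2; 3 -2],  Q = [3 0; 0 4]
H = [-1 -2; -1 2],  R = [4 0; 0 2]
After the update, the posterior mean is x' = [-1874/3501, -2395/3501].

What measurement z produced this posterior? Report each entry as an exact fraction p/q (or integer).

z = [2, -1]

x̄ = F·x = [6, 9]
P̄ = F·P·Fᵀ + Q = [35 40; 40 56]
S = H·P̄·Hᵀ + R = [423 -189; -189 101]
K = P̄·Hᵀ·S⁻¹ = [-1555/3501 -150/389; -872/3501 96/389]
x' − x̄ = [-22880/3501, -33904/3501] = K·y
y = (KᵀK)⁻¹·Kᵀ·(x' − x̄) = [26, -13]
z = y + H·x̄ = [26, -13] + [-24, 12] = [2, -1]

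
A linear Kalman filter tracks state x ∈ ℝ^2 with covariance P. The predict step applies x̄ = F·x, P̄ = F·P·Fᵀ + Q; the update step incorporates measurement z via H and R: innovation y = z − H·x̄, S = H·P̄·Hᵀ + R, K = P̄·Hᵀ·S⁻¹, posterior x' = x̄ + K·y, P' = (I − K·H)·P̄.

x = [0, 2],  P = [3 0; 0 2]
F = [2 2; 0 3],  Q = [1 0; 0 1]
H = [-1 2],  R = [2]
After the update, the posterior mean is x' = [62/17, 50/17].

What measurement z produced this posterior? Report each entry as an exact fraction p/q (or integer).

z = [2]

x̄ = F·x = [4, 6]
P̄ = F·P·Fᵀ + Q = [21 12; 12 19]
S = H·P̄·Hᵀ + R = [51]
K = P̄·Hᵀ·S⁻¹ = [1/17; 26/51]
x' − x̄ = [-6/17, -52/17] = K·y
y = (KᵀK)⁻¹·Kᵀ·(x' − x̄) = [-6]
z = y + H·x̄ = [-6] + [8] = [2]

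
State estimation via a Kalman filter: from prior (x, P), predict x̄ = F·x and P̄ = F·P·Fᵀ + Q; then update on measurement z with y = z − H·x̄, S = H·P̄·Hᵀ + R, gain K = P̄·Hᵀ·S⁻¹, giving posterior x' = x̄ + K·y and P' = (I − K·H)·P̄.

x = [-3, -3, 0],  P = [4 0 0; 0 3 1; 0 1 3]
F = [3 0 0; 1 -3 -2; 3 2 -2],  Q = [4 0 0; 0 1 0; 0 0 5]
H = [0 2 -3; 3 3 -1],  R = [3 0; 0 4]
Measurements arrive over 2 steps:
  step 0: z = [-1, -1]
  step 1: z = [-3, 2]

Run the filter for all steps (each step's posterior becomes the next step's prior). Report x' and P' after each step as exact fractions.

step 0: x̄ = F·x = [-9, 6, -15]
step 0: P̄ = F·P·Fᵀ + Q = [40 12 36; 12 56 8; 36 8 57]
step 0: y = z − H·x̄ = [-58, -7]
step 0: S = H·P̄·Hᵀ + R = [644 167; 167 877]
step 0: K = P̄·Hᵀ·S⁻¹ = [-93708/536899 91308/536899; 44444/536899 111528/536899; -148460/536899 74185/536899]
step 0: x' = x̄ + K·y = [-36183/536899, -137054/536899, 37900/536899]
step 0: P' = (I − K·H)·P̄ = [2647528/536899 -3207276/536899 -2044476/536899; -3207276/536899 4295784/536899 2819412/536899; -2044476/536899 2819412/536899 2028068/536899]
step 1: x̄ = F·x = [-108549/536899, 299179/536899, -458457/536899]
step 1: P̄ = F·P·Fᵀ + Q = [25975348/536899 49074924/536899 16850952/536899; 49074924/536899 111213259/536899 34725716/536899; 16850952/536899 34725716/536899 15298759/536899]
step 1: y = z − H·x̄ = [-3584426/536899, 43451/536899]
step 1: S = H·P̄·Hᵀ + R = [167443972/536899 473983931/536899; 473983931/536899 1826032442/536899]
step 1: K = P̄·Hᵀ·S⁻¹ = [-22009981080/151047698437 22943509344/151047698437; 8315433683/151047698437 34745747394/151047698437; -42979577915/151047698437 22689847665/151047698437]
step 1: x' = x̄ + K·y = [118260585789/151047698437, 31465843941/151047698437, 159795675604/151047698437]
step 1: P' = (I − K·H)·P̄ = [357600868780/151047698437 -411007966236/151047698437 -251995329744/151047698437; -411007966236/151047698437 584439194829/151047698437 381310696203/151047698437; -251995329744/151047698437 381310696203/151047698437 297186708717/151047698437]

step 0: x' = [-36183/536899, -137054/536899, 37900/536899], P' = [2647528/536899 -3207276/536899 -2044476/536899; -3207276/536899 4295784/536899 2819412/536899; -2044476/536899 2819412/536899 2028068/536899]
step 1: x' = [118260585789/151047698437, 31465843941/151047698437, 159795675604/151047698437], P' = [357600868780/151047698437 -411007966236/151047698437 -251995329744/151047698437; -411007966236/151047698437 584439194829/151047698437 381310696203/151047698437; -251995329744/151047698437 381310696203/151047698437 297186708717/151047698437]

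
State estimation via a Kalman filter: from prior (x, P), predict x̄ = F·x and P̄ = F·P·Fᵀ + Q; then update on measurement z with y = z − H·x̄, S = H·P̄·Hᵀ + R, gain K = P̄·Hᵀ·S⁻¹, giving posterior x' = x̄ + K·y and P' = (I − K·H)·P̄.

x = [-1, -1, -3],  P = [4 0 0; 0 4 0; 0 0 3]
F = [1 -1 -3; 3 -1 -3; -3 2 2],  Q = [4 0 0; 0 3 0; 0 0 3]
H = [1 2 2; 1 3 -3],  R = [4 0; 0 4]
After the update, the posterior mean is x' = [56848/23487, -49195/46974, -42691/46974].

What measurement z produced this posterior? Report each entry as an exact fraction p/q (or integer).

x̄ = F·x = [9, 7, -5]
P̄ = F·P·Fᵀ + Q = [39 43 -38; 43 70 -62; -38 -62 67]
S = H·P̄·Hᵀ + R = [115 310; 310 2878]
K = P̄·Hᵀ·S⁻¹ = [26801/117435 1724/23487; 16856/117435 6439/46974; 25583/117435 -8039/46974]
x' − x̄ = [-154535/23487, -378013/46974, 192179/46974] = K·y
y = (KᵀK)⁻¹·Kᵀ·(x' − x̄) = [-15, -43]
z = y + H·x̄ = [-15, -43] + [13, 45] = [-2, 2]

z = [-2, 2]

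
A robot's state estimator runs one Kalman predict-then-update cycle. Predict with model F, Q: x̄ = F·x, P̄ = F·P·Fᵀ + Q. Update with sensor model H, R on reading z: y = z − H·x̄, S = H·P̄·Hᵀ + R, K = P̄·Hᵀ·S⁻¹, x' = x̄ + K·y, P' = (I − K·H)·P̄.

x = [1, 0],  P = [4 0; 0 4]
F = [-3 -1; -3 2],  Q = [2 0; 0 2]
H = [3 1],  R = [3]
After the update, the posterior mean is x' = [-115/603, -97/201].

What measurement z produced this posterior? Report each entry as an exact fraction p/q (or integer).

z = [-1]

x̄ = F·x = [-3, -3]
P̄ = F·P·Fᵀ + Q = [42 28; 28 54]
S = H·P̄·Hᵀ + R = [603]
K = P̄·Hᵀ·S⁻¹ = [154/603; 46/201]
x' − x̄ = [1694/603, 506/201] = K·y
y = (KᵀK)⁻¹·Kᵀ·(x' − x̄) = [11]
z = y + H·x̄ = [11] + [-12] = [-1]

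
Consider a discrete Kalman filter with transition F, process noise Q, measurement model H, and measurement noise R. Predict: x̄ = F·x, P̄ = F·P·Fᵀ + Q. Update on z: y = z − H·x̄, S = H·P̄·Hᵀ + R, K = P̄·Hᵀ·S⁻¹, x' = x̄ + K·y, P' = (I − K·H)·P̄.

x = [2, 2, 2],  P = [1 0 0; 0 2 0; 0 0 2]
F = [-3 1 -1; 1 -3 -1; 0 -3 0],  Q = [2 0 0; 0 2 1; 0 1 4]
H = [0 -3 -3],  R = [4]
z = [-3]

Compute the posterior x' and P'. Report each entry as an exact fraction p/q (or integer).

x̄ = F·x = [-6, -6, -6]
P̄ = F·P·Fᵀ + Q = [15 -7 -6; -7 23 19; -6 19 22]
y = z − H·x̄ = [-39]
S = H·P̄·Hᵀ + R = [751]
K = P̄·Hᵀ·S⁻¹ = [39/751; -126/751; -123/751]
x' = x̄ + K·y = [-6027/751, 408/751, 291/751]
P' = (I − K·H)·P̄ = [9744/751 -343/751 291/751; -343/751 1397/751 -1229/751; 291/751 -1229/751 1393/751]

x' = [-6027/751, 408/751, 291/751]
P' = [9744/751 -343/751 291/751; -343/751 1397/751 -1229/751; 291/751 -1229/751 1393/751]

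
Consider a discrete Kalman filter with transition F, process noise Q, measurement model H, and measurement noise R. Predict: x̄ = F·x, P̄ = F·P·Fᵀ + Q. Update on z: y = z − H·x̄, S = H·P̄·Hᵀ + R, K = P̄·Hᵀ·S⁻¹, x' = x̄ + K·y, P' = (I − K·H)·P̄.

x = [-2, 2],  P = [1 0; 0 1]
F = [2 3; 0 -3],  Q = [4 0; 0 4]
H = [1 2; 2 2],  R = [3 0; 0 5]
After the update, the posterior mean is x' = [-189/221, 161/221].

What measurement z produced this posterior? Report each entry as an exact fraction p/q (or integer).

z = [2, -1]

x̄ = F·x = [2, -6]
P̄ = F·P·Fᵀ + Q = [17 -9; -9 13]
S = H·P̄·Hᵀ + R = [36 32; 32 53]
K = P̄·Hᵀ·S⁻¹ = [-565/884 152/221; 645/884 -64/221]
x' − x̄ = [-631/221, 1487/221] = K·y
y = (KᵀK)⁻¹·Kᵀ·(x' − x̄) = [12, 7]
z = y + H·x̄ = [12, 7] + [-10, -8] = [2, -1]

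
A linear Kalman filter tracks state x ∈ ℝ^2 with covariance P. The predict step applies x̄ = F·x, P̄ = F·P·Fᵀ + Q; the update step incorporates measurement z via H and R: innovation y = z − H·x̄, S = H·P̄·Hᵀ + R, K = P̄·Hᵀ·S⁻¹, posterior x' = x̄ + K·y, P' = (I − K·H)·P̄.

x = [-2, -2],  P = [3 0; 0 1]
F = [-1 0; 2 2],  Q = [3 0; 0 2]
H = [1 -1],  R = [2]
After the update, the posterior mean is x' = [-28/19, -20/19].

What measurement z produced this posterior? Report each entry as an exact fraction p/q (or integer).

x̄ = F·x = [2, -8]
P̄ = F·P·Fᵀ + Q = [6 -6; -6 18]
S = H·P̄·Hᵀ + R = [38]
K = P̄·Hᵀ·S⁻¹ = [6/19; -12/19]
x' − x̄ = [-66/19, 132/19] = K·y
y = (KᵀK)⁻¹·Kᵀ·(x' − x̄) = [-11]
z = y + H·x̄ = [-11] + [10] = [-1]

z = [-1]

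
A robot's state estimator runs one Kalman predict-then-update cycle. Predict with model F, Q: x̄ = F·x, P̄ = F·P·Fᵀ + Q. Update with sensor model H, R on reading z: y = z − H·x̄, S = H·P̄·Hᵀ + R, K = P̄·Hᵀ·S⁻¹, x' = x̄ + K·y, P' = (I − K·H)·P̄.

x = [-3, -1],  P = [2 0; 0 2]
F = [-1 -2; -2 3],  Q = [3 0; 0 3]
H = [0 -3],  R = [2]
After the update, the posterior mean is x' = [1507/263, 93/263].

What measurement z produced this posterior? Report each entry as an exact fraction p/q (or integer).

x̄ = F·x = [5, 3]
P̄ = F·P·Fᵀ + Q = [13 -8; -8 29]
S = H·P̄·Hᵀ + R = [263]
K = P̄·Hᵀ·S⁻¹ = [24/263; -87/263]
x' − x̄ = [192/263, -696/263] = K·y
y = (KᵀK)⁻¹·Kᵀ·(x' − x̄) = [8]
z = y + H·x̄ = [8] + [-9] = [-1]

z = [-1]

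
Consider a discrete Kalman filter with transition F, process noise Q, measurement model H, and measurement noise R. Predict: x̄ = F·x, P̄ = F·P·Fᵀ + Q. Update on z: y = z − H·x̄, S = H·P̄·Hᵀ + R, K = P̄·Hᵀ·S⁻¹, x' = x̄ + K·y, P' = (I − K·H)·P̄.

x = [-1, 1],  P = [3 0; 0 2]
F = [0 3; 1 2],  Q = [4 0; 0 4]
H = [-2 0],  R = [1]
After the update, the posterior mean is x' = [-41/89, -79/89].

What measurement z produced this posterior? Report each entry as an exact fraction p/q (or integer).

z = [1]

x̄ = F·x = [3, 1]
P̄ = F·P·Fᵀ + Q = [22 12; 12 15]
S = H·P̄·Hᵀ + R = [89]
K = P̄·Hᵀ·S⁻¹ = [-44/89; -24/89]
x' − x̄ = [-308/89, -168/89] = K·y
y = (KᵀK)⁻¹·Kᵀ·(x' − x̄) = [7]
z = y + H·x̄ = [7] + [-6] = [1]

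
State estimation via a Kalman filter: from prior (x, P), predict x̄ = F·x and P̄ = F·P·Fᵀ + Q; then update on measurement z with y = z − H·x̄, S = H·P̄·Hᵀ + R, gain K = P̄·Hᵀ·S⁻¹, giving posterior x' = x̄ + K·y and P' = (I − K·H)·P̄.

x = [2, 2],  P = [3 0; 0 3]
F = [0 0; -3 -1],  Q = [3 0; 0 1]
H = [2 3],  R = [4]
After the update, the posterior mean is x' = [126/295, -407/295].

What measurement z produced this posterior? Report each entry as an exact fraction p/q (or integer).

z = [-3]

x̄ = F·x = [0, -8]
P̄ = F·P·Fᵀ + Q = [3 0; 0 31]
S = H·P̄·Hᵀ + R = [295]
K = P̄·Hᵀ·S⁻¹ = [6/295; 93/295]
x' − x̄ = [126/295, 1953/295] = K·y
y = (KᵀK)⁻¹·Kᵀ·(x' − x̄) = [21]
z = y + H·x̄ = [21] + [-24] = [-3]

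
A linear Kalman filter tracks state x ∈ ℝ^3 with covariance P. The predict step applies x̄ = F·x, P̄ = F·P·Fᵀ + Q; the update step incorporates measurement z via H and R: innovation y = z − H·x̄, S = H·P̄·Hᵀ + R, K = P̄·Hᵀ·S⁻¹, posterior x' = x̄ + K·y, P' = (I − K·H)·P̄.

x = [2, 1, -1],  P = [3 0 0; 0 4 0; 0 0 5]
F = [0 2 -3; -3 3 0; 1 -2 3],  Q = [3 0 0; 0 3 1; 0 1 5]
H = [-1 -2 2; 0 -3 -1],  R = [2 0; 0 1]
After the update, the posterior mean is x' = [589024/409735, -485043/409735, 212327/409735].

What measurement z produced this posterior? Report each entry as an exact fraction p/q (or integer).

x̄ = F·x = [5, -3, -3]
P̄ = F·P·Fᵀ + Q = [64 24 -61; 24 66 -32; -61 -32 69]
S = H·P̄·Hᵀ + R = [1202 397; 397 472]
K = P̄·Hᵀ·S⁻¹ = [-106081/409735 79676/409735; -37938/409735 -112192/409735; 113417/409735 -71957/409735]
x' − x̄ = [-1459651/409735, 744162/409735, 1441532/409735] = K·y
y = (KᵀK)⁻¹·Kᵀ·(x' − x̄) = [7, -9]
z = y + H·x̄ = [7, -9] + [-5, 12] = [2, 3]

z = [2, 3]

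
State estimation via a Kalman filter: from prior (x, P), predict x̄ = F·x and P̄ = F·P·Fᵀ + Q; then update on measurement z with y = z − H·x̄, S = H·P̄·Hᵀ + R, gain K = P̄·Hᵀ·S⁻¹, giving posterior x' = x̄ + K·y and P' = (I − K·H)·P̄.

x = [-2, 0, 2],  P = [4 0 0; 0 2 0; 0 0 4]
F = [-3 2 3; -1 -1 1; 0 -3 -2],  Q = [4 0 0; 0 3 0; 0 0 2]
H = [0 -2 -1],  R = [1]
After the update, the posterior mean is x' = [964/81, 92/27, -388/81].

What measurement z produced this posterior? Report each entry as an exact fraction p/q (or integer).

x̄ = F·x = [12, 4, -4]
P̄ = F·P·Fᵀ + Q = [84 20 -36; 20 13 -2; -36 -2 36]
S = H·P̄·Hᵀ + R = [81]
K = P̄·Hᵀ·S⁻¹ = [-4/81; -8/27; -32/81]
x' − x̄ = [-8/81, -16/27, -64/81] = K·y
y = (KᵀK)⁻¹·Kᵀ·(x' − x̄) = [2]
z = y + H·x̄ = [2] + [-4] = [-2]

z = [-2]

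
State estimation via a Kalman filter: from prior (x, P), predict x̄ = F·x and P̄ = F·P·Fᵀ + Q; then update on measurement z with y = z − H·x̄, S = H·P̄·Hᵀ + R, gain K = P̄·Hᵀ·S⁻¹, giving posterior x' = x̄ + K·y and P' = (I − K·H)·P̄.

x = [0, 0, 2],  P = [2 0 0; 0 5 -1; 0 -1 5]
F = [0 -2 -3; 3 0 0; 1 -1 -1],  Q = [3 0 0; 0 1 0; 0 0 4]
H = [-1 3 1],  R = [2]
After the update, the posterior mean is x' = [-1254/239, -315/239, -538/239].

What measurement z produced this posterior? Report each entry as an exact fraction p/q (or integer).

z = [-1]

x̄ = F·x = [-6, 0, -2]
P̄ = F·P·Fᵀ + Q = [56 0 20; 0 19 6; 20 6 14]
S = H·P̄·Hᵀ + R = [239]
K = P̄·Hᵀ·S⁻¹ = [-36/239; 63/239; 12/239]
x' − x̄ = [180/239, -315/239, -60/239] = K·y
y = (KᵀK)⁻¹·Kᵀ·(x' − x̄) = [-5]
z = y + H·x̄ = [-5] + [4] = [-1]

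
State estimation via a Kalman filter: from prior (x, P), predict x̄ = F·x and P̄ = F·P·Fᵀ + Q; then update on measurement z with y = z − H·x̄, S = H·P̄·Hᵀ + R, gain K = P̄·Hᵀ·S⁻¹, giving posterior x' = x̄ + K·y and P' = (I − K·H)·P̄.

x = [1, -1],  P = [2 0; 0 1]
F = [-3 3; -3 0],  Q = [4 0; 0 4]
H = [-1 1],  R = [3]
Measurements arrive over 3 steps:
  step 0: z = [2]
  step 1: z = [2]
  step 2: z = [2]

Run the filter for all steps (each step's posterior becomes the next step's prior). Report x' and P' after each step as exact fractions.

step 0: x' = [-107/20, -16/5], P' = [451/20 103/5; 103/5 106/5]
step 1: x' = [27461/4036, 35989/4036], P' = [107003/4036 106439/4036; 106439/4036 117803/4036]
step 2: x' = [116047/35633, 5458586/1104623], P' = [978238/35633 966778/35633; 966778/35633 32892403/1104623]

step 0: x̄ = F·x = [-6, -3]
step 0: P̄ = F·P·Fᵀ + Q = [31 18; 18 22]
step 0: y = z − H·x̄ = [-1]
step 0: S = H·P̄·Hᵀ + R = [20]
step 0: K = P̄·Hᵀ·S⁻¹ = [-13/20; 1/5]
step 0: x' = x̄ + K·y = [-107/20, -16/5]
step 0: P' = (I − K·H)·P̄ = [451/20 103/5; 103/5 106/5]
step 1: x̄ = F·x = [129/20, 321/20]
step 1: P̄ = F·P·Fᵀ + Q = [539/20 351/20; 351/20 4139/20]
step 1: y = z − H·x̄ = [-38/5]
step 1: S = H·P̄·Hᵀ + R = [1009/5]
step 1: K = P̄·Hᵀ·S⁻¹ = [-47/1009; 947/1009]
step 1: x' = x̄ + K·y = [27461/4036, 35989/4036]
step 1: P' = (I − K·H)·P̄ = [107003/4036 106439/4036; 106439/4036 117803/4036]
step 2: x̄ = F·x = [6396/1009, -82383/4036]
step 2: P̄ = F·P·Fᵀ + Q = [30874/1009 1269/1009; 1269/1009 979171/4036]
step 2: y = z − H·x̄ = [116039/4036]
step 2: S = H·P̄·Hᵀ + R = [1104623/4036]
step 2: K = P̄·Hᵀ·S⁻¹ = [-3820/35633; 974095/1104623]
step 2: x' = x̄ + K·y = [116047/35633, 5458586/1104623]
step 2: P' = (I − K·H)·P̄ = [978238/35633 966778/35633; 966778/35633 32892403/1104623]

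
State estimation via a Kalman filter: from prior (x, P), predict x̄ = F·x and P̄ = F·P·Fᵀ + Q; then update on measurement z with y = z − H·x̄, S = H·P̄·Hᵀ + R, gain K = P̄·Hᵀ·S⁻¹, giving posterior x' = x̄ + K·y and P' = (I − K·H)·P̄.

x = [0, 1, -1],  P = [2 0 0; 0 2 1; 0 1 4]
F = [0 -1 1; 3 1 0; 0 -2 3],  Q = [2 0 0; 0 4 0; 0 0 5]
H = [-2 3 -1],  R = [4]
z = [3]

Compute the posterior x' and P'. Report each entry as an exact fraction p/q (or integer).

x' = [-452/343, -332/343, -1157/343]
P' = [1382/343 1607/343 2161/343; 1607/343 2607/343 4307/343; 2161/343 4307/343 8847/343]

x̄ = F·x = [-2, 1, -5]
P̄ = F·P·Fᵀ + Q = [6 -1 11; -1 24 -1; 11 -1 37]
y = z − H·x̄ = [-9]
S = H·P̄·Hᵀ + R = [343]
K = P̄·Hᵀ·S⁻¹ = [-26/343; 75/343; -62/343]
x' = x̄ + K·y = [-452/343, -332/343, -1157/343]
P' = (I − K·H)·P̄ = [1382/343 1607/343 2161/343; 1607/343 2607/343 4307/343; 2161/343 4307/343 8847/343]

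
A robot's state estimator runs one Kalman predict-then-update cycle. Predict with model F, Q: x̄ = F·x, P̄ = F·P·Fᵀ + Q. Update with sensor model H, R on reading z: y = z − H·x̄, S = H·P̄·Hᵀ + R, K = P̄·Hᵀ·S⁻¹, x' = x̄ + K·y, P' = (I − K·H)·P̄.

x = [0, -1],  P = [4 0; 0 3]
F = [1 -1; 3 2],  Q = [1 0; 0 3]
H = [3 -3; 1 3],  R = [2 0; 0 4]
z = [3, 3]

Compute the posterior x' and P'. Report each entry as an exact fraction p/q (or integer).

x' = [41665/28137, 4526/9379]
P' = [10076/28137 1868/9379; 1868/9379 2424/9379]

x̄ = F·x = [1, -2]
P̄ = F·P·Fᵀ + Q = [8 6; 6 51]
y = z − H·x̄ = [-6, 8]
S = H·P̄·Hᵀ + R = [425 -399; -399 507]
K = P̄·Hᵀ·S⁻¹ = [2236/9379 6722/28137; -834/9379 2285/9379]
x' = x̄ + K·y = [41665/28137, 4526/9379]
P' = (I − K·H)·P̄ = [10076/28137 1868/9379; 1868/9379 2424/9379]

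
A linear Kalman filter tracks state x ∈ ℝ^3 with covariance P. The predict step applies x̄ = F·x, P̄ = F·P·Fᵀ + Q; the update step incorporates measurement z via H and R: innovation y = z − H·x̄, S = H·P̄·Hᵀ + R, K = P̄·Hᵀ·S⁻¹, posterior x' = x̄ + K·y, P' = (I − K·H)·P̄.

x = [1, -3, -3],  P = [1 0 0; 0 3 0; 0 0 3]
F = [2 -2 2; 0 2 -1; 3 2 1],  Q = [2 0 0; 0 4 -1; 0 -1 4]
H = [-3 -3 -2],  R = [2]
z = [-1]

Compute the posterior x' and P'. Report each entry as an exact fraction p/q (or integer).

x̄ = F·x = [2, -3, -6]
P̄ = F·P·Fᵀ + Q = [30 -18 0; -18 19 8; 0 8 28]
y = z − H·x̄ = [-16]
S = H·P̄·Hᵀ + R = [327]
K = P̄·Hᵀ·S⁻¹ = [-12/109; -19/327; -80/327]
x' = x̄ + K·y = [410/109, -677/327, -682/327]
P' = (I − K·H)·P̄ = [2838/109 -2190/109 -960/109; -2190/109 5852/327 1096/327; -960/109 1096/327 2756/327]

x' = [410/109, -677/327, -682/327]
P' = [2838/109 -2190/109 -960/109; -2190/109 5852/327 1096/327; -960/109 1096/327 2756/327]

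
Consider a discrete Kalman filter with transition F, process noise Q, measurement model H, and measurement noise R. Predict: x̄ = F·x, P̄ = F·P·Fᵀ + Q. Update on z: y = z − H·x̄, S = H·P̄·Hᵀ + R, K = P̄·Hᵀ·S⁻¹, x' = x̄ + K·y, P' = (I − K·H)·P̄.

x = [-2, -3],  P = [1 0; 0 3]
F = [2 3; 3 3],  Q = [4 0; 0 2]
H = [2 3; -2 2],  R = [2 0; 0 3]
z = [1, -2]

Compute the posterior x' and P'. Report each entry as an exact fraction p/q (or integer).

x' = [740/957, -1585/6699]
P' = [1235/3828 -79/957; -79/957 1262/6699]

x̄ = F·x = [-13, -15]
P̄ = F·P·Fᵀ + Q = [35 33; 33 38]
y = z − H·x̄ = [72, 2]
S = H·P̄·Hᵀ + R = [880 22; 22 31]
K = P̄·Hᵀ·S⁻¹ = [761/3828 -47/174; 1340/6699 110/609]
x' = x̄ + K·y = [740/957, -1585/6699]
P' = (I − K·H)·P̄ = [1235/3828 -79/957; -79/957 1262/6699]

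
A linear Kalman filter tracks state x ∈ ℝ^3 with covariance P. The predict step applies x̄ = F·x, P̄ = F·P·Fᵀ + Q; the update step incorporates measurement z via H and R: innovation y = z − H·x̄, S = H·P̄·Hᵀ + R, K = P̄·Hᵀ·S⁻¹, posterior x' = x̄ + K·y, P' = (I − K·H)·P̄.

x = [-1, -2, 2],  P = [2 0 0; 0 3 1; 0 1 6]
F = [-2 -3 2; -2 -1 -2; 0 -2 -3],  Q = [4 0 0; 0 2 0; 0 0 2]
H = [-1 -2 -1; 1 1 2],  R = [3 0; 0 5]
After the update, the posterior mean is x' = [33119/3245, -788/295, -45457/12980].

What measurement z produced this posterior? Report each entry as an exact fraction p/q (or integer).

z = [-1, 1]

x̄ = F·x = [12, 0, -2]
P̄ = F·P·Fᵀ + Q = [51 -3 -13; -3 41 49; -13 49 80]
S = H·P̄·Hᵀ + R = [456 -490; -490 555]
K = P̄·Hᵀ·S⁻¹ = [-349/649 -1412/3245; -20/59 -16/295; 893/2596 4263/6490]
x' − x̄ = [-5821/3245, -788/295, -19497/12980] = K·y
y = (KᵀK)⁻¹·Kᵀ·(x' − x̄) = [9, -7]
z = y + H·x̄ = [9, -7] + [-10, 8] = [-1, 1]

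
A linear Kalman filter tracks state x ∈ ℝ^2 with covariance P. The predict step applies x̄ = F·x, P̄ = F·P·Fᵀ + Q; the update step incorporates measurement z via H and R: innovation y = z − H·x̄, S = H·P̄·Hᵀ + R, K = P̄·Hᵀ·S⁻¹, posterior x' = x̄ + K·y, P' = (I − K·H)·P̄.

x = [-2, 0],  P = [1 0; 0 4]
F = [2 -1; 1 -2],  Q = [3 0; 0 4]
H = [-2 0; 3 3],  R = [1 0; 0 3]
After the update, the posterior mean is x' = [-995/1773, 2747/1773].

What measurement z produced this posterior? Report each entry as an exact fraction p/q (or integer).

z = [1, 3]

x̄ = F·x = [-4, -2]
P̄ = F·P·Fᵀ + Q = [11 10; 10 21]
S = H·P̄·Hᵀ + R = [45 -126; -126 471]
K = P̄·Hᵀ·S⁻¹ = [-808/1773 7/591; 766/1773 185/591]
x' − x̄ = [6097/1773, 6293/1773] = K·y
y = (KᵀK)⁻¹·Kᵀ·(x' − x̄) = [-7, 21]
z = y + H·x̄ = [-7, 21] + [8, -18] = [1, 3]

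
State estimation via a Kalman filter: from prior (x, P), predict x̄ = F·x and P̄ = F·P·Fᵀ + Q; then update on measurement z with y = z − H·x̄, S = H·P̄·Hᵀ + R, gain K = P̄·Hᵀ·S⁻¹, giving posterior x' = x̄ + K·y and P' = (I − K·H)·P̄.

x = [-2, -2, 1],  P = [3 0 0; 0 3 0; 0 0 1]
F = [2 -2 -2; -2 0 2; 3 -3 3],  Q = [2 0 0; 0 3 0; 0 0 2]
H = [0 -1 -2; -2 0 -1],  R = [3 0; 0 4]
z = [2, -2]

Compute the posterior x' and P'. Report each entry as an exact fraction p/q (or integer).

x̄ = F·x = [-2, 6, 3]
P̄ = F·P·Fᵀ + Q = [30 -16 30; -16 19 -12; 30 -12 65]
y = z − H·x̄ = [14, -3]
S = H·P̄·Hᵀ + R = [234 206; 206 309]
K = P̄·Hᵀ·S⁻¹ = [24/145 -5998/14935; -73/290 4633/14935; -52/145 -2471/14935]
x' = x̄ + K·y = [22732/14935, 23078/14935, -22766/14935]
P' = (I − K·H)·P̄ = [16998/14935 12592/14935 -10004/14935; 12592/14935 197421/29870 -43716/14935; -10004/14935 -43716/14935 29892/14935]

x' = [22732/14935, 23078/14935, -22766/14935]
P' = [16998/14935 12592/14935 -10004/14935; 12592/14935 197421/29870 -43716/14935; -10004/14935 -43716/14935 29892/14935]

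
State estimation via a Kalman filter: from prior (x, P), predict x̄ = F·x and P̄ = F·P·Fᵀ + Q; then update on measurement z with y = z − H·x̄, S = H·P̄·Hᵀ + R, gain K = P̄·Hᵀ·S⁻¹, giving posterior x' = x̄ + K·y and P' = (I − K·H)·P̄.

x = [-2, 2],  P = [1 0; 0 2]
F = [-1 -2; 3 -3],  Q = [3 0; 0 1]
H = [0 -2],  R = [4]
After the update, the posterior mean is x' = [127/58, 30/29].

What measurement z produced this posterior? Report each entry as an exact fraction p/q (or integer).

z = [-3]

x̄ = F·x = [-2, -12]
P̄ = F·P·Fᵀ + Q = [12 9; 9 28]
S = H·P̄·Hᵀ + R = [116]
K = P̄·Hᵀ·S⁻¹ = [-9/58; -14/29]
x' − x̄ = [243/58, 378/29] = K·y
y = (KᵀK)⁻¹·Kᵀ·(x' − x̄) = [-27]
z = y + H·x̄ = [-27] + [24] = [-3]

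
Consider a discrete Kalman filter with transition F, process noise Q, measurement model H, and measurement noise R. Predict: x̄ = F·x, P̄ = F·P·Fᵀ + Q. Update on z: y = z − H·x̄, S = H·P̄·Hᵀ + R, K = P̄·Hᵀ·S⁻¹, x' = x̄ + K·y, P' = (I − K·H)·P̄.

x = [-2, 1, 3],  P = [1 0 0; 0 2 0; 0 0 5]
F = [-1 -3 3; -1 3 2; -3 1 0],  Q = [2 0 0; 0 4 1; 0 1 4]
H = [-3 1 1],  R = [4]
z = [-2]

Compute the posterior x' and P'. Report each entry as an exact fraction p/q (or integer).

x' = [522/77, 122/11, 556/77]
P' = [664/77 190/11 568/77; 190/11 939/22 203/22; 568/77 203/22 2021/154]

x̄ = F·x = [8, 11, 7]
P̄ = F·P·Fᵀ + Q = [66 13 -3; 13 43 10; -3 10 15]
y = z − H·x̄ = [4]
S = H·P̄·Hᵀ + R = [616]
K = P̄·Hᵀ·S⁻¹ = [-47/154; 1/44; 17/308]
x' = x̄ + K·y = [522/77, 122/11, 556/77]
P' = (I − K·H)·P̄ = [664/77 190/11 568/77; 190/11 939/22 203/22; 568/77 203/22 2021/154]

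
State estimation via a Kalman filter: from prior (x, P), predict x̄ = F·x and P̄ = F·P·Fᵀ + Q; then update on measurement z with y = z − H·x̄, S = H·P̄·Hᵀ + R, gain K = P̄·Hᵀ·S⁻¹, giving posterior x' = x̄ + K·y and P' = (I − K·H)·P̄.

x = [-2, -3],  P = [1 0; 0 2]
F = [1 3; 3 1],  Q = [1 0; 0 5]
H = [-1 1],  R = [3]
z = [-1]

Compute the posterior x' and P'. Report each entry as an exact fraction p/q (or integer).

x̄ = F·x = [-11, -9]
P̄ = F·P·Fᵀ + Q = [20 9; 9 16]
y = z − H·x̄ = [-3]
S = H·P̄·Hᵀ + R = [21]
K = P̄·Hᵀ·S⁻¹ = [-11/21; 1/3]
x' = x̄ + K·y = [-66/7, -10]
P' = (I − K·H)·P̄ = [299/21 38/3; 38/3 41/3]

x' = [-66/7, -10]
P' = [299/21 38/3; 38/3 41/3]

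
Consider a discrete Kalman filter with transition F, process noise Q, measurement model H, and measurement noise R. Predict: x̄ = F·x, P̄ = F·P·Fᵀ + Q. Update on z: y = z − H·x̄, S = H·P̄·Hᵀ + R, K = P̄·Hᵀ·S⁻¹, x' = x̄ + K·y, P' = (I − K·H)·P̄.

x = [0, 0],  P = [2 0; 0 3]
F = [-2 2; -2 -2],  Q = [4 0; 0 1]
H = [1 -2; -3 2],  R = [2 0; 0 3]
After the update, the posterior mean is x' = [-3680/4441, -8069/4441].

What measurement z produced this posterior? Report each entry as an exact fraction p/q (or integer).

z = [3, -1]

x̄ = F·x = [0, 0]
P̄ = F·P·Fᵀ + Q = [24 -4; -4 21]
S = H·P̄·Hᵀ + R = [126 -188; -188 351]
K = P̄·Hᵀ·S⁻¹ = [-1904/4441 -2032/4441; -2997/4441 -922/4441]
x' − x̄ = [-3680/4441, -8069/4441] = K·y
y = (KᵀK)⁻¹·Kᵀ·(x' − x̄) = [3, -1]
z = y + H·x̄ = [3, -1] + [0, 0] = [3, -1]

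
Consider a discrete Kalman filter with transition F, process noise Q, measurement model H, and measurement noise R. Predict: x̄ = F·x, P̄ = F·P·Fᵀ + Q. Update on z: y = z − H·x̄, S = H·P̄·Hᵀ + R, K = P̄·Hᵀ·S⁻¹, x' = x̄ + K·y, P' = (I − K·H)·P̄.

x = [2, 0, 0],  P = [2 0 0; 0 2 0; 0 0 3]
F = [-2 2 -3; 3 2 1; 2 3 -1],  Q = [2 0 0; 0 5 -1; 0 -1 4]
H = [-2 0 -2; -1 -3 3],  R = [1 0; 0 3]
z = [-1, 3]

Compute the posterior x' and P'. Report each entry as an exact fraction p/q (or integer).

x' = [-22479/6053, 27259/6053, 25538/6053]
P' = [539430/42371 -713430/42371 -76221/6053; -713430/42371 967641/42371 102298/6053; -76221/6053 102298/6053 76889/6053]

x̄ = F·x = [-4, 6, 4]
P̄ = F·P·Fᵀ + Q = [45 -13 13; -13 34 20; 13 20 33]
y = z − H·x̄ = [-1, 5]
S = H·P̄·Hᵀ + R = [417 -118; -118 135]
K = P̄·Hᵀ·S⁻¹ = [-11766/42371 73/42371; -5312/42371 -13745/42371; -1336/6053 -2/6053]
x' = x̄ + K·y = [-22479/6053, 27259/6053, 25538/6053]
P' = (I − K·H)·P̄ = [539430/42371 -713430/42371 -76221/6053; -713430/42371 967641/42371 102298/6053; -76221/6053 102298/6053 76889/6053]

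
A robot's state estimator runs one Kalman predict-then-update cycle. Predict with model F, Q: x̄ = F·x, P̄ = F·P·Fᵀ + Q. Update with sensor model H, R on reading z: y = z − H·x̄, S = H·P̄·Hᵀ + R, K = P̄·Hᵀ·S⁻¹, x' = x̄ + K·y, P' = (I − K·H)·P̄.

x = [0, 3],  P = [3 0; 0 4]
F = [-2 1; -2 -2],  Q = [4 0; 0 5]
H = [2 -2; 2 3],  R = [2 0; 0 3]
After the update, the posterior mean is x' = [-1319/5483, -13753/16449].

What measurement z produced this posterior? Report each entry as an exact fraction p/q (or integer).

z = [1, -3]

x̄ = F·x = [3, -6]
P̄ = F·P·Fᵀ + Q = [20 4; 4 33]
S = H·P̄·Hᵀ + R = [182 -110; -110 428]
K = P̄·Hᵀ·S⁻¹ = [1618/5483 1082/5483; -6527/32898 6547/32898]
x' − x̄ = [-17768/5483, 84941/16449] = K·y
y = (KᵀK)⁻¹·Kᵀ·(x' − x̄) = [-17, 9]
z = y + H·x̄ = [-17, 9] + [18, -12] = [1, -3]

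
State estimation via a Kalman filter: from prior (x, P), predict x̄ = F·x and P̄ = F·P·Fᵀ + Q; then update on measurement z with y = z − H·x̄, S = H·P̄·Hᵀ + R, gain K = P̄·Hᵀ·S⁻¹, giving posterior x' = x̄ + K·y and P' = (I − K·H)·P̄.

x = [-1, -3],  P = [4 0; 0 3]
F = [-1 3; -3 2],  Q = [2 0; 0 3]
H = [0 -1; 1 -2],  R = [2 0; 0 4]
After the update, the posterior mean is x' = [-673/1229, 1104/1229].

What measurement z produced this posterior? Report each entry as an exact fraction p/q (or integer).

z = [-2, -1]

x̄ = F·x = [-8, -3]
P̄ = F·P·Fᵀ + Q = [33 30; 30 51]
S = H·P̄·Hᵀ + R = [53 72; 72 121]
K = P̄·Hᵀ·S⁻¹ = [-1686/1229 729/1229; -987/1229 -144/1229]
x' − x̄ = [9159/1229, 4791/1229] = K·y
y = (KᵀK)⁻¹·Kᵀ·(x' − x̄) = [-5, 1]
z = y + H·x̄ = [-5, 1] + [3, -2] = [-2, -1]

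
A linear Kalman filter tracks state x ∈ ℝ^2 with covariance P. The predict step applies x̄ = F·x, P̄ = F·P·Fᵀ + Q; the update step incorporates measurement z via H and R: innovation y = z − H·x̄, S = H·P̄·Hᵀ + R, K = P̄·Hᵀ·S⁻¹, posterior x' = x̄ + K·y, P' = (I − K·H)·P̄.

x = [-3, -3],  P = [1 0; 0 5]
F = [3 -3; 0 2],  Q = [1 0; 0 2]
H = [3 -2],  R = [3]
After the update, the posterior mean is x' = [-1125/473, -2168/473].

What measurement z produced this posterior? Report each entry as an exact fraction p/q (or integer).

x̄ = F·x = [0, -6]
P̄ = F·P·Fᵀ + Q = [55 -30; -30 22]
S = H·P̄·Hᵀ + R = [946]
K = P̄·Hᵀ·S⁻¹ = [225/946; -67/473]
x' − x̄ = [-1125/473, 670/473] = K·y
y = (KᵀK)⁻¹·Kᵀ·(x' − x̄) = [-10]
z = y + H·x̄ = [-10] + [12] = [2]

z = [2]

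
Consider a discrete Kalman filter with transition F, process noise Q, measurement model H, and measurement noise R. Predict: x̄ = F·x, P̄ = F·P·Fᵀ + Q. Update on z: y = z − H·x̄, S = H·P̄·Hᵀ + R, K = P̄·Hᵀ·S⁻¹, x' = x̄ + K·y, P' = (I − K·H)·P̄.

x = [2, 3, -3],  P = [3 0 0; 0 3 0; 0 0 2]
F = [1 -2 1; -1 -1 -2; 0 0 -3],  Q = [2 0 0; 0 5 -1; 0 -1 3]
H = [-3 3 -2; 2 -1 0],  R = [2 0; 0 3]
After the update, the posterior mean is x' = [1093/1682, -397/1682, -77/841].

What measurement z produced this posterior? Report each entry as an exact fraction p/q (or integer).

z = [-2, 3]

x̄ = F·x = [-7, 1, 9]
P̄ = F·P·Fᵀ + Q = [19 -1 -6; -1 19 11; -6 11 21]
S = H·P̄·Hᵀ + R = [242 -134; -134 102]
K = P̄·Hᵀ·S⁻¹ = [165/3364 1503/3364; 531/3364 5/3364; -541/1682 -545/841]
x' − x̄ = [12867/1682, -2079/1682, -7646/841] = K·y
y = (KᵀK)⁻¹·Kᵀ·(x' − x̄) = [-8, 18]
z = y + H·x̄ = [-8, 18] + [6, -15] = [-2, 3]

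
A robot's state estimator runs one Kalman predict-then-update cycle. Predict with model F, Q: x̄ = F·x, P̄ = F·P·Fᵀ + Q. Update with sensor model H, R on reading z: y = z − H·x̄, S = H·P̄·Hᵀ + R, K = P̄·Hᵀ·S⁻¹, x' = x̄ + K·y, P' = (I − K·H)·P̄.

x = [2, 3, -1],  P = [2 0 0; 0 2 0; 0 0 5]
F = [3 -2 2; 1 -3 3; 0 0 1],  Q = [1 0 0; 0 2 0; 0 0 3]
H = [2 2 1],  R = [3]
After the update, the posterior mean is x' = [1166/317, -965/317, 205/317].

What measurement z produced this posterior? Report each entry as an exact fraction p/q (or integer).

z = [2]

x̄ = F·x = [-2, -10, -1]
P̄ = F·P·Fᵀ + Q = [47 48 10; 48 67 15; 10 15 8]
S = H·P̄·Hᵀ + R = [951]
K = P̄·Hᵀ·S⁻¹ = [200/951; 245/951; 58/951]
x' − x̄ = [1800/317, 2205/317, 522/317] = K·y
y = (KᵀK)⁻¹·Kᵀ·(x' − x̄) = [27]
z = y + H·x̄ = [27] + [-25] = [2]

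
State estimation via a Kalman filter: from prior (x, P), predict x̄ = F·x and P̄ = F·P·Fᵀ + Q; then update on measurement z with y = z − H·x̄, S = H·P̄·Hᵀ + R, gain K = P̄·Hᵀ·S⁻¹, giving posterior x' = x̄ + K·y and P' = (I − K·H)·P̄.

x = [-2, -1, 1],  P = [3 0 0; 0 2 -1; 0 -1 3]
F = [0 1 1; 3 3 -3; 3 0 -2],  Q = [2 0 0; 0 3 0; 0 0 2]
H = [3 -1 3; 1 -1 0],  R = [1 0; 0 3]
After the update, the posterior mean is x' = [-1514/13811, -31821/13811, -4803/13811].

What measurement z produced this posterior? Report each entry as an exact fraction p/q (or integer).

z = [1, 2]

x̄ = F·x = [0, -12, -8]
P̄ = F·P·Fᵀ + Q = [5 -3 -4; -3 93 51; -4 51 41]
S = H·P̄·Hᵀ + R = [148 -45; -45 107]
K = P̄·Hᵀ·S⁻¹ = [1002/13811 1454/13811; 1137/13811 -11913/13811; 3945/13811 -5440/13811]
x' − x̄ = [-1514/13811, 133911/13811, 105685/13811] = K·y
y = (KᵀK)⁻¹·Kᵀ·(x' − x̄) = [13, -10]
z = y + H·x̄ = [13, -10] + [-12, 12] = [1, 2]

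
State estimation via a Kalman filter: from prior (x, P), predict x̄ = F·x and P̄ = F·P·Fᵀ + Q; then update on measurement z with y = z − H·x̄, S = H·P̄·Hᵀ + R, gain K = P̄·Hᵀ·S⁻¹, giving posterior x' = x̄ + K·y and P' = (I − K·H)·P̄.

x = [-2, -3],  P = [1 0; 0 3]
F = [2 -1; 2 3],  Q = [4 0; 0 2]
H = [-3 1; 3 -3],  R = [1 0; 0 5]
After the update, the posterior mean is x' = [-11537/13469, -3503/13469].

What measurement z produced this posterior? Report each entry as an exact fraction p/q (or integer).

x̄ = F·x = [-1, -13]
P̄ = F·P·Fᵀ + Q = [11 -5; -5 33]
S = H·P̄·Hᵀ + R = [163 -258; -258 491]
K = P̄·Hᵀ·S⁻¹ = [-6274/13469 -1980/13469; -5844/13469 -6198/13469]
x' − x̄ = [1932/13469, 171594/13469] = K·y
y = (KᵀK)⁻¹·Kᵀ·(x' − x̄) = [12, -39]
z = y + H·x̄ = [12, -39] + [-10, 36] = [2, -3]

z = [2, -3]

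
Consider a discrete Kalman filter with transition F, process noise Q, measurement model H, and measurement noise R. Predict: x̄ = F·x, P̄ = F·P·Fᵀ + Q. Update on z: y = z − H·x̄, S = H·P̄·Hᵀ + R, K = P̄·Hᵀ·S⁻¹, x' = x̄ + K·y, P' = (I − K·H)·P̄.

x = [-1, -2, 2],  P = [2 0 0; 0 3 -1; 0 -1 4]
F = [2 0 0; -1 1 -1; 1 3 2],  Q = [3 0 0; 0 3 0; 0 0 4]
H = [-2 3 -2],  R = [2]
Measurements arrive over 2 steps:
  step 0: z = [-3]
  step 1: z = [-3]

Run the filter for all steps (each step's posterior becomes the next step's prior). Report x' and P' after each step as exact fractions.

step 0: x' = [-79/50, -7/2, -109/50], P' = [659/100 5/4 -461/100; 5/4 31/4 41/4; -461/100 41/4 2019/100]
step 1: x' = [-204710/156699, -234889/156699, 27709/52233], P' = [4143977/156699 204610/156699 -1276768/52233; 204610/156699 420806/156699 140062/52233; -1276768/52233 140062/52233 502495/17411]

step 0: x̄ = F·x = [-2, -3, -3]
step 0: P̄ = F·P·Fᵀ + Q = [11 -4 4; -4 14 0; 4 0 37]
step 0: y = z − H·x̄ = [-4]
step 0: S = H·P̄·Hᵀ + R = [400]
step 0: K = P̄·Hᵀ·S⁻¹ = [-21/200; 1/8; -41/200]
step 0: x' = x̄ + K·y = [-79/50, -7/2, -109/50]
step 0: P' = (I − K·H)·P̄ = [659/100 5/4 -461/100; 5/4 31/4 41/4; -461/100 41/4 2019/100]
step 1: x̄ = F·x = [-79/25, 13/50, -411/25]
step 1: P̄ = F·P·Fᵀ + Q = [734/25 -73/50 56/25; -73/50 531/100 -566/25; 56/25 -566/25 6829/25]
step 1: y = z − H·x̄ = [-2149/50]
step 1: S = H·P̄·Hᵀ + R = [156699/100]
step 1: K = P̄·Hᵀ·S⁻¹ = [-6758/156699; 6413/156699; -20624/52233]
step 1: x' = x̄ + K·y = [-204710/156699, -234889/156699, 27709/52233]
step 1: P' = (I − K·H)·P̄ = [4143977/156699 204610/156699 -1276768/52233; 204610/156699 420806/156699 140062/52233; -1276768/52233 140062/52233 502495/17411]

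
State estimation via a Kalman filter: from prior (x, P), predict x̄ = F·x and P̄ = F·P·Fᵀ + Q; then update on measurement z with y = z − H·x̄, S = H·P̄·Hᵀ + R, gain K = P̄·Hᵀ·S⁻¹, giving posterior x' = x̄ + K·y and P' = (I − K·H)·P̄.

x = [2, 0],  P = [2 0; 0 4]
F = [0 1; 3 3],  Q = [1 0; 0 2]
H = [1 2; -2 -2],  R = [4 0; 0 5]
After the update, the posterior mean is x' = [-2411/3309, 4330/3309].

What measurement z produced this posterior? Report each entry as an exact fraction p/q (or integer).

x̄ = F·x = [0, 6]
P̄ = F·P·Fᵀ + Q = [5 12; 12 56]
S = H·P̄·Hᵀ + R = [281 -306; -306 345]
K = P̄·Hᵀ·S⁻¹ = [-133/1103 -680/3309; 388/1103 -272/3309]
x' − x̄ = [-2411/3309, -15524/3309] = K·y
y = (KᵀK)⁻¹·Kᵀ·(x' − x̄) = [-11, 10]
z = y + H·x̄ = [-11, 10] + [12, -12] = [1, -2]

z = [1, -2]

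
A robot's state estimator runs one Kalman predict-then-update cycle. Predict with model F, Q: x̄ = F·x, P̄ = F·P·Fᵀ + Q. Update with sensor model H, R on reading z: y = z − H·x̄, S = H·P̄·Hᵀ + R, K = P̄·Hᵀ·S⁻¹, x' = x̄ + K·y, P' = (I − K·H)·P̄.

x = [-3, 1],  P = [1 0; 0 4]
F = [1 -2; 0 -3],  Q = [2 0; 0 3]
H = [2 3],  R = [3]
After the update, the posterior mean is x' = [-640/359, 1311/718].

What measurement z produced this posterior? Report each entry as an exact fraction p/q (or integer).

x̄ = F·x = [-5, -3]
P̄ = F·P·Fᵀ + Q = [19 24; 24 39]
S = H·P̄·Hᵀ + R = [718]
K = P̄·Hᵀ·S⁻¹ = [55/359; 165/718]
x' − x̄ = [1155/359, 3465/718] = K·y
y = (KᵀK)⁻¹·Kᵀ·(x' − x̄) = [21]
z = y + H·x̄ = [21] + [-19] = [2]

z = [2]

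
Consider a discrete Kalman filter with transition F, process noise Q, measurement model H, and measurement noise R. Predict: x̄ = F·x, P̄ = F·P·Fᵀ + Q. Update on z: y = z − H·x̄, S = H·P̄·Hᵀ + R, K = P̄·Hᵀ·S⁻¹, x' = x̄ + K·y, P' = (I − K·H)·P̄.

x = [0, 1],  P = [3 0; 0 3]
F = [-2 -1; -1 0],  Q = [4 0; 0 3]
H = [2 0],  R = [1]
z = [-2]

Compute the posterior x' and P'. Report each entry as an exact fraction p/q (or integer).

x̄ = F·x = [-1, 0]
P̄ = F·P·Fᵀ + Q = [19 6; 6 6]
y = z − H·x̄ = [0]
S = H·P̄·Hᵀ + R = [77]
K = P̄·Hᵀ·S⁻¹ = [38/77; 12/77]
x' = x̄ + K·y = [-1, 0]
P' = (I − K·H)·P̄ = [19/77 6/77; 6/77 318/77]

x' = [-1, 0]
P' = [19/77 6/77; 6/77 318/77]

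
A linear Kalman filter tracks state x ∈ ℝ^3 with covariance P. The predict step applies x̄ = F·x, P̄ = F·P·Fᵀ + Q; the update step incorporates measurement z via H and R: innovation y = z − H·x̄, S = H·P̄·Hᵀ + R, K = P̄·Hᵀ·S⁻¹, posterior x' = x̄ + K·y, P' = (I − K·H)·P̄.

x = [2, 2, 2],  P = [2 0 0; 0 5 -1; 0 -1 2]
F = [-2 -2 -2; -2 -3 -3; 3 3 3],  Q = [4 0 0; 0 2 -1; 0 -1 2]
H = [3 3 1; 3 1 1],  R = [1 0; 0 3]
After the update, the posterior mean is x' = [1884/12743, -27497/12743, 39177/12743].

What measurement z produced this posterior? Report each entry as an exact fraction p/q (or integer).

x̄ = F·x = [-12, -16, 18]
P̄ = F·P·Fᵀ + Q = [32 38 -42; 38 55 -58; -42 -58 65]
S = H·P̄·Hᵀ + R = [933 490; 490 271]
K = P̄·Hᵀ·S⁻¹ = [448/12743 3516/12743; 5501/12743 -4727/12743; -5375/12743 4123/12743]
x' − x̄ = [154800/12743, 176391/12743, -190197/12743] = K·y
y = (KᵀK)⁻¹·Kᵀ·(x' − x̄) = [63, 36]
z = y + H·x̄ = [63, 36] + [-66, -34] = [-3, 2]

z = [-3, 2]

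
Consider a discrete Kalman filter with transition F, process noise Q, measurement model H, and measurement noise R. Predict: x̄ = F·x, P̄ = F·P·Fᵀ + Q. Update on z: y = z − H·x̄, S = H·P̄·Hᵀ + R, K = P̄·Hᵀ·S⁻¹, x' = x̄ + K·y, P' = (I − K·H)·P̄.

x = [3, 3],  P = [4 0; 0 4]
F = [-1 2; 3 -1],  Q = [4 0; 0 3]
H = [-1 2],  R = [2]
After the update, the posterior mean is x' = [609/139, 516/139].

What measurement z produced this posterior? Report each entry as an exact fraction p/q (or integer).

z = [3]

x̄ = F·x = [3, 6]
P̄ = F·P·Fᵀ + Q = [24 -20; -20 43]
S = H·P̄·Hᵀ + R = [278]
K = P̄·Hᵀ·S⁻¹ = [-32/139; 53/139]
x' − x̄ = [192/139, -318/139] = K·y
y = (KᵀK)⁻¹·Kᵀ·(x' − x̄) = [-6]
z = y + H·x̄ = [-6] + [9] = [3]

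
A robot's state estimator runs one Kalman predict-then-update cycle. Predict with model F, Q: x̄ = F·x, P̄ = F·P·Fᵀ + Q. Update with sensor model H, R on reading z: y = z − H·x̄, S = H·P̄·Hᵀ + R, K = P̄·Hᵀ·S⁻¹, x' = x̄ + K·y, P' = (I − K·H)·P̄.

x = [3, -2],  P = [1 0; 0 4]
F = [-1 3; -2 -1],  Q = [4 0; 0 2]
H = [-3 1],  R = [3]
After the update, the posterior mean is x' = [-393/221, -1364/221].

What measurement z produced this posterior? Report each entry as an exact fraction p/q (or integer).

z = [-1]

x̄ = F·x = [-9, -4]
P̄ = F·P·Fᵀ + Q = [41 -10; -10 10]
S = H·P̄·Hᵀ + R = [442]
K = P̄·Hᵀ·S⁻¹ = [-133/442; 20/221]
x' − x̄ = [1596/221, -480/221] = K·y
y = (KᵀK)⁻¹·Kᵀ·(x' − x̄) = [-24]
z = y + H·x̄ = [-24] + [23] = [-1]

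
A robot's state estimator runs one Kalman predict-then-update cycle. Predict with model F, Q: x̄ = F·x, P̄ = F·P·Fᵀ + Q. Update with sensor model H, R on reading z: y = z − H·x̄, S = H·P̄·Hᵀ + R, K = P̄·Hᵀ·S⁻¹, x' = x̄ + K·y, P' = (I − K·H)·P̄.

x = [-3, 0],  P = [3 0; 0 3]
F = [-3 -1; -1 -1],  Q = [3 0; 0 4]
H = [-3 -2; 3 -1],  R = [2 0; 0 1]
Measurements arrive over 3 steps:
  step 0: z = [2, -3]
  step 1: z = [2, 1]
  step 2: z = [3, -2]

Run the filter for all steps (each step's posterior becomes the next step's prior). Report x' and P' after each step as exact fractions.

step 0: x' = [-13818/16019, 4517/16019], P' = [1182/16019 24/16019; 24/16019 5042/16019]
step 1: x' = [964778/24520981, -22284745/24520981], P' = [1782730/24520981 17368/24520981; 17368/24520981 7588052/24520981]
step 2: x' = [-5604916205/7462095271, -1953758731/7462095271], P' = [2712333166/37310476355 26011428/37310476355; 26011428/37310476355 11544780174/37310476355]

step 0: x̄ = F·x = [9, 3]
step 0: P̄ = F·P·Fᵀ + Q = [33 12; 12 10]
step 0: y = z − H·x̄ = [35, -27]
step 0: S = H·P̄·Hᵀ + R = [483 -313; -313 236]
step 0: K = P̄·Hᵀ·S⁻¹ = [-1797/16019 3522/16019; -5078/16019 -4970/16019]
step 0: x' = x̄ + K·y = [-13818/16019, 4517/16019]
step 0: P' = (I − K·H)·P̄ = [1182/16019 24/16019; 24/16019 5042/16019]
step 1: x̄ = F·x = [36937/16019, 9301/16019]
step 1: P̄ = F·P·Fᵀ + Q = [63881/16019 8684/16019; 8684/16019 70348/16019]
step 1: y = z − H·x̄ = [161451/16019, -85491/16019]
step 1: S = H·P̄·Hᵀ + R = [992567/16019 -460285/16019; -460285/16019 609192/16019]
step 1: K = P̄·Hᵀ·S⁻¹ = [-2691463/24520981 5330822/24520981; -7614104/24520981 -7535948/24520981]
step 1: x' = x̄ + K·y = [964778/24520981, -22284745/24520981]
step 1: P' = (I − K·H)·P̄ = [1782730/24520981 17368/24520981; 17368/24520981 7588052/24520981]
step 2: x̄ = F·x = [19390411/24520981, 21319967/24520981]
step 2: P̄ = F·P·Fᵀ + Q = [97299773/24520981 13005714/24520981; 13005714/24520981 107489442/24520981]
step 2: y = z − H·x̄ = [174374110/24520981, -85893228/24520981]
step 2: S = H·P̄·Hᵀ + R = [1510766255/24520981 -699736215/24520981; -699736215/24520981 929674096/24520981]
step 2: K = P̄·Hᵀ·S⁻¹ = [-4094511177/37310476355 1622197614/7462095271; -11583797316/37310476355 -2293349178/7462095271]
step 2: x' = x̄ + K·y = [-5604916205/7462095271, -1953758731/7462095271]
step 2: P' = (I − K·H)·P̄ = [2712333166/37310476355 26011428/37310476355; 26011428/37310476355 11544780174/37310476355]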